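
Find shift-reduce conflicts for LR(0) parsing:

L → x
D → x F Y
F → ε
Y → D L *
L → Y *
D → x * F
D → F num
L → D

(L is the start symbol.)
Augment with L' → L and build the canonical LR(0) collection (I0 = CLOSURE({[L' → . L]}), then GOTO on every symbol after a dot until no new states appear). It has 16 states:
  I0: { [D → . F num], [D → . x * F], [D → . x F Y], [F → .], [L → . D], [L → . Y *], [L → . x], [L' → . L], [Y → . D L *] }  — shift, reduce
  I1: { [D → . F num], [D → . x * F], [D → . x F Y], [F → .], [L → . D], [L → . Y *], [L → . x], [L → D .], [Y → . D L *], [Y → D . L *] }  — shift, 2 reduces
  I2: { [D → F . num] }  — shift
  I3: { [L' → L .] }  — accept
  I4: { [L → Y . *] }  — shift
  I5: { [D → x . * F], [D → x . F Y], [F → .], [L → x .] }  — shift, 2 reduces
  I6: { [D → x * . F], [F → .] }  — reduce
  I7: { [D → . F num], [D → . x * F], [D → . x F Y], [D → x F . Y], [F → .], [Y → . D L *] }  — shift, reduce
  I8: { [D → . F num], [D → . x * F], [D → . x F Y], [F → .], [L → . D], [L → . Y *], [L → . x], [Y → . D L *], [Y → D . L *] }  — shift, reduce
  I9: { [D → x F Y .] }  — reduce
  I10: { [D → x . * F], [D → x . F Y], [F → .] }  — shift, reduce
  I11: { [Y → D L . *] }  — shift
  I12: { [Y → D L * .] }  — reduce
  I13: { [D → x * F .] }  — reduce
  I14: { [L → Y * .] }  — reduce
  I15: { [D → F num .] }  — reduce

I0 contains reduce item [F → .] and shift items [D → . x * F], [D → . x F Y], [L → . x] — shift-reduce conflict.
I1 contains reduce items [F → .], [L → D .] and shift items [D → . x * F], [D → . x F Y], [L → . x] — shift-reduce conflict.
I5 contains reduce items [F → .], [L → x .] and shift item [D → x . * F] — shift-reduce conflict.
I7 contains reduce item [F → .] and shift items [D → . x * F], [D → . x F Y] — shift-reduce conflict.
I8 contains reduce item [F → .] and shift items [D → . x * F], [D → . x F Y], [L → . x] — shift-reduce conflict.
I10 contains reduce item [F → .] and shift item [D → x . * F] — shift-reduce conflict.

Answer: Yes — I0: [F → .] vs [D → . x * F]; I1: [F → .] vs [D → . x * F]; I5: [F → .] vs [D → x . * F]; I7: [F → .] vs [D → . x * F]; I8: [F → .] vs [D → . x * F]; I10: [F → .] vs [D → x . * F]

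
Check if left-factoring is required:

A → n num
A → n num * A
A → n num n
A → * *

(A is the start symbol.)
Yes, A has productions with common prefix 'n num'

Left-factoring is needed when two productions for the same non-terminal
share a common prefix on the right-hand side.

Productions for A:
  A → n num
  A → n num * A
  A → n num n
  A → * *

Found common prefix 'n num' in productions for A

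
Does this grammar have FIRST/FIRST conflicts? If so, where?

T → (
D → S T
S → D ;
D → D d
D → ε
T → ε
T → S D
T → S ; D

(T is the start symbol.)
Yes. T → S D / T → S ';' D on { ';', 'd' }; D → S T / D → D d on { ';', 'd' }

A FIRST/FIRST conflict occurs when two productions N → α and N → β for the same non-terminal have FIRST(α) ∩ FIRST(β) ≠ ∅ (with ε ∈ FIRST of a nullable right-hand side, so two nullable alternatives also conflict).

FIRST sets of the non-terminals at (or reachable through a nullable prefix from) the front of some alternative:
  FIRST(S) = { ';', 'd' }
  FIRST(D) = { ';', 'd', ε }

Productions for T:
  T → (: FIRST = { '(' }
  T → ε: FIRST = { ε }
  T → S D: FIRST = { ';', 'd' }
  T → S ; D: FIRST = { ';', 'd' }
Productions for D:
  D → S T: FIRST = { ';', 'd' }
  D → D d: FIRST = { ';', 'd' }
  D → ε: FIRST = { ε }
S has only one production, so no FIRST/FIRST conflict is possible there.

Conflict for T: T → S D and T → S ; D
  Overlap: { ';', 'd' }
Conflict for D: D → S T and D → D d
  Overlap: { ';', 'd' }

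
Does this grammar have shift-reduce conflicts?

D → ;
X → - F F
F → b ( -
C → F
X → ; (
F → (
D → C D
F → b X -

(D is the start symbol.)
No shift-reduce conflicts

A shift-reduce conflict occurs when an LR(0) state has both:
  - a complete (reduce) item [A → α .] (dot at the end), and
  - a shift item [B → β . c γ] (dot before a terminal).

Augment with D' → D and build the canonical LR(0) collection (I0 = CLOSURE({[D' → . D]}), then GOTO on every symbol after a dot until no new states appear). It has 17 states:
  I0: { [C → . F], [D → . ;], [D → . C D], [D' → . D], [F → . (], [F → . b ( -], [F → . b X -] }  — shift
  I1: { [F → ( .] }  — reduce
  I2: { [D → ; .] }  — reduce
  I3: { [C → . F], [D → . ;], [D → . C D], [D → C . D], [F → . (], [F → . b ( -], [F → . b X -] }  — shift
  I4: { [D' → D .] }  — accept
  I5: { [C → F .] }  — reduce
  I6: { [F → b . ( -], [F → b . X -], [X → . - F F], [X → . ; (] }  — shift
  I7: { [F → b ( . -] }  — shift
  I8: { [F → . (], [F → . b ( -], [F → . b X -], [X → - . F F] }  — shift
  I9: { [X → ; . (] }  — shift
  I10: { [F → b X . -] }  — shift
  I11: { [F → b X - .] }  — reduce
  I12: { [X → ; ( .] }  — reduce
  I13: { [F → . (], [F → . b ( -], [F → . b X -], [X → - F . F] }  — shift
  I14: { [X → - F F .] }  — reduce
  I15: { [F → b ( - .] }  — reduce
  I16: { [D → C D .] }  — reduce

No state contains both a complete item and a shift item.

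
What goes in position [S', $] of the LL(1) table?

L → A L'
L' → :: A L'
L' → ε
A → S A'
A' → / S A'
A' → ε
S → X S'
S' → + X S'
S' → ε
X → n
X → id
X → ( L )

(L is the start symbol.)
S' → ε

To find M[S', $], we find productions for S' where $ is in the predict set (PREDICT(N → α) = (FIRST(α) \ {ε}) ∪ (FOLLOW(N) if α ⇒* ε)).

Relevant sets:
  FOLLOW(S') = { $, ')', '/', '::' }

S' → + X S': PREDICT = { '+' }
S' → ε: PREDICT = { $, ')', '/', '::' }
  $ is in predict set, so this production goes in M[S', $]

M[S', $] = S' → ε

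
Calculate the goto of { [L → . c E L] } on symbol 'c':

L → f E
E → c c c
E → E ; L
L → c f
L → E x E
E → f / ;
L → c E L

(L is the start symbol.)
GOTO(I, 'c') = CLOSURE({ [A → αX.β] : [A → α.Xβ] ∈ I, X = 'c' })

Items with dot before 'c', with the dot advanced:
  [L → . c E L] → [L → c . E L]
Closure of the advanced items:
  [L → c . E L] has the dot before E: add [E → . c c c], [E → . E ; L], [E → . f / ;]

GOTO = { [E → . E ; L], [E → . c c c], [E → . f / ;], [L → c . E L] }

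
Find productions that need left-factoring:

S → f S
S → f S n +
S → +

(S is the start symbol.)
Left-factoring is needed when two productions for the same non-terminal
share a common prefix on the right-hand side.

Productions for S:
  S → f S
  S → f S n +
  S → +

Found common prefix 'f S' in productions for S

Answer: Yes, S has productions with common prefix 'f S'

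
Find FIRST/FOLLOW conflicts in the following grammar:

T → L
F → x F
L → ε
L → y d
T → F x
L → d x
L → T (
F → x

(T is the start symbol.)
Yes. L → T '(' with FOLLOW(L) on { '(' }

Nullable non-terminals: L, T.
FIRST sets used below: FIRST(T) = { '(', 'd', 'x', 'y', ε }, FIRST(L) = { '(', 'd', 'x', 'y', ε }, FIRST(F) = { 'x' }

L: nullable alternative(s) L → ε; FOLLOW(L) = { $, '(' }
  L → ε: FIRST \ {ε} = { } — this is the only nullable alternative, skip
  L → y d: FIRST \ {ε} = { 'y' } — disjoint from FOLLOW(L)
  L → d x: FIRST \ {ε} = { 'd' } — disjoint from FOLLOW(L)
  L → T (: FIRST \ {ε} = { '(', 'd', 'x', 'y' } — overlaps FOLLOW(L) on { '(' }: CONFLICT

T: nullable alternative(s) T → L; FOLLOW(T) = { $, '(' }
  T → L: FIRST \ {ε} = { '(', 'd', 'x', 'y' } — this is the only nullable alternative, skip
  T → F x: FIRST \ {ε} = { 'x' } — disjoint from FOLLOW(T)

F has no nullable alternative, so no FIRST/FOLLOW check is needed there.

So the grammar has 1 FIRST/FOLLOW conflict (marked CONFLICT above).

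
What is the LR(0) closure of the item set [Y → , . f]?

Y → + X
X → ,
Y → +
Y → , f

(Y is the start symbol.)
{ [Y → , . f] }

Start with: [Y → , . f]
The dot precedes the terminal f, so nothing is added.

CLOSURE = { [Y → , . f] }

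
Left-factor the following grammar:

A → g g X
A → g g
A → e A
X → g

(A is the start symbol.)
Left-factoring transforms A → αβ₁ | αβ₂ into A → αA' and A' → β₁ | β₂
(α is the longest common prefix among the alternatives). Repeat until
no nonterminal has two alternatives with a common prefix.

Round 1: A has alternatives sharing prefix 'g g'. Introduce A': A → g g A'
  Add: A' → X
  Add: A' → ε

No remaining common prefixes — done.

Resulting grammar:
A → g g A'
A' → X
A' → ε
A → e A
X → g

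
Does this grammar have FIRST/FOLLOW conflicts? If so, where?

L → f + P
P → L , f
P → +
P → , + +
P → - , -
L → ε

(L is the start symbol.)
No FIRST/FOLLOW conflicts.

A FIRST/FOLLOW conflict occurs when a non-terminal N has a nullable alternative N → β (β ⇒* ε) and another alternative N → α with FIRST(α) ∩ FOLLOW(N) ≠ ∅: on such a lookahead the parser cannot decide between expanding α and letting N vanish via β.

Nullable non-terminals: L.

L: nullable alternative(s) L → ε; FOLLOW(L) = { $, ',' }
  L → f + P: FIRST \ {ε} = { 'f' } — disjoint from FOLLOW(L)
  L → ε: FIRST \ {ε} = { } — this is the only nullable alternative, skip

P has no nullable alternative, so no FIRST/FOLLOW check is needed there.

No FIRST/FOLLOW conflicts found.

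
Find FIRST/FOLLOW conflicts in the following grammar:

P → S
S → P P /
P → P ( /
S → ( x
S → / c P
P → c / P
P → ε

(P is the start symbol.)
Yes. P → S with FOLLOW(P) on { '(', '/', 'c' }; P → P '(' '/' with FOLLOW(P) on { '(', '/', 'c' }; P → c '/' P with FOLLOW(P) on { 'c' }

A FIRST/FOLLOW conflict occurs when a non-terminal N has a nullable alternative N → β (β ⇒* ε) and another alternative N → α with FIRST(α) ∩ FOLLOW(N) ≠ ∅: on such a lookahead the parser cannot decide between expanding α and letting N vanish via β.

Nullable non-terminals: P.
FIRST sets used below: FIRST(S) = { '(', '/', 'c' }, FIRST(P) = { '(', '/', 'c', ε }

P: nullable alternative(s) P → ε; FOLLOW(P) = { $, '(', '/', 'c' }
  P → S: FIRST \ {ε} = { '(', '/', 'c' } — overlaps FOLLOW(P) on { '(', '/', 'c' }: CONFLICT
  P → P ( /: FIRST \ {ε} = { '(', '/', 'c' } — overlaps FOLLOW(P) on { '(', '/', 'c' }: CONFLICT
  P → c / P: FIRST \ {ε} = { 'c' } — overlaps FOLLOW(P) on { 'c' }: CONFLICT
  P → ε: FIRST \ {ε} = { } — this is the only nullable alternative, skip

S has no nullable alternative, so no FIRST/FOLLOW check is needed there.

So the grammar has 3 FIRST/FOLLOW conflicts (marked CONFLICT above).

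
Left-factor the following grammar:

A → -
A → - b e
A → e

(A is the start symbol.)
Left-factoring transforms A → αβ₁ | αβ₂ into A → αA' and A' → β₁ | β₂
(α is the longest common prefix among the alternatives). Repeat until
no nonterminal has two alternatives with a common prefix.

Round 1: A has alternatives sharing prefix '-'. Introduce A': A → - A'
  Add: A' → ε
  Add: A' → b e

No remaining common prefixes — done.

Resulting grammar:
A → - A'
A' → ε
A' → b e
A → e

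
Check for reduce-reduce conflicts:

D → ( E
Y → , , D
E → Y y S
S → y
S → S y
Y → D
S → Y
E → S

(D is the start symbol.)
A reduce-reduce conflict occurs when an LR(0) state has two complete items [A → α .] and [B → β .] — both call for a reduction, and with no lookahead the parser cannot choose between them.

Augment with D' → D and build the canonical LR(0) collection (I0 = CLOSURE({[D' → . D]}), then GOTO on every symbol after a dot until no new states appear). It has 15 states:
  I0: { [D → . ( E], [D' → . D] }  — shift
  I1: { [D → ( . E], [D → . ( E], [E → . S], [E → . Y y S], [S → . S y], [S → . Y], [S → . y], [Y → . , , D], [Y → . D] }  — shift
  I2: { [D' → D .] }  — accept
  I3: { [Y → , . , D] }  — shift
  I4: { [Y → D .] }  — reduce
  I5: { [D → ( E .] }  — reduce
  I6: { [E → S .], [S → S . y] }  — shift, reduce
  I7: { [E → Y . y S], [S → Y .] }  — shift, reduce
  I8: { [S → y .] }  — reduce
  I9: { [D → . ( E], [E → Y y . S], [S → . S y], [S → . Y], [S → . y], [Y → . , , D], [Y → . D] }  — shift
  I10: { [E → Y y S .], [S → S . y] }  — shift, reduce
  I11: { [S → Y .] }  — reduce
  I12: { [S → S y .] }  — reduce
  I13: { [D → . ( E], [Y → , , . D] }  — shift
  I14: { [Y → , , D .] }  — reduce

No state contains more than one complete item.

Answer: No reduce-reduce conflicts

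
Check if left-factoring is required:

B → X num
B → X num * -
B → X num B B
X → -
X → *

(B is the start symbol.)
Left-factoring is needed when two productions for the same non-terminal
share a common prefix on the right-hand side.

Productions for B:
  B → X num
  B → X num * -
  B → X num B B
Productions for X:
  X → -
  X → *

Found common prefix 'X num' in productions for B

Answer: Yes, B has productions with common prefix 'X num'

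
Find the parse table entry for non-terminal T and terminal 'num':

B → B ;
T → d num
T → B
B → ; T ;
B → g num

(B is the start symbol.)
To find M[T, 'num'], we find productions for T where 'num' is in the predict set (PREDICT(N → α) = (FIRST(α) \ {ε}) ∪ (FOLLOW(N) if α ⇒* ε)).

Relevant sets:
  FIRST(B) = { ';', 'g' }

T → d num: PREDICT = { 'd' }
T → B: PREDICT = { ';', 'g' }

M[T, 'num'] is empty (no production applies)

Answer: Empty (error entry)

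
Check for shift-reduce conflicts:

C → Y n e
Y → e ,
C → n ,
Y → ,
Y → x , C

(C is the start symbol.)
A shift-reduce conflict occurs when an LR(0) state has both:
  - a complete (reduce) item [A → α .] (dot at the end), and
  - a shift item [B → β . c γ] (dot before a terminal).

Augment with C' → C and build the canonical LR(0) collection (I0 = CLOSURE({[C' → . C]}), then GOTO on every symbol after a dot until no new states appear). It has 13 states:
  I0: { [C → . Y n e], [C → . n ,], [C' → . C], [Y → . ,], [Y → . e ,], [Y → . x , C] }  — shift
  I1: { [Y → , .] }  — reduce
  I2: { [C' → C .] }  — accept
  I3: { [C → Y . n e] }  — shift
  I4: { [Y → e . ,] }  — shift
  I5: { [C → n . ,] }  — shift
  I6: { [Y → x . , C] }  — shift
  I7: { [C → . Y n e], [C → . n ,], [Y → . ,], [Y → . e ,], [Y → . x , C], [Y → x , . C] }  — shift
  I8: { [Y → x , C .] }  — reduce
  I9: { [C → n , .] }  — reduce
  I10: { [Y → e , .] }  — reduce
  I11: { [C → Y n . e] }  — shift
  I12: { [C → Y n e .] }  — reduce

No state contains both a complete item and a shift item.

Answer: No shift-reduce conflicts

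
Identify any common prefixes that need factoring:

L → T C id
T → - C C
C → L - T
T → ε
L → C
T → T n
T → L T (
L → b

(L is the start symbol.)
Left-factoring is needed when two productions for the same non-terminal
share a common prefix on the right-hand side.

Productions for L:
  L → T C id
  L → C
  L → b
Productions for T:
  T → - C C
  T → ε
  T → T n
  T → L T (

No common prefixes found.

Answer: No, left-factoring is not needed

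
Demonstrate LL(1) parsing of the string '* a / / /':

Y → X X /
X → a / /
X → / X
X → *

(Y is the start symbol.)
Stack is shown with the top on the left.

Stack      Input        Action
------------------------------
Y $        * a / / / $  output Y → X X /
X X / $    * a / / / $  output X → *
* X / $    * a / / / $  match '*'
X / $      a / / / $    output X → a / /
a / / / $  a / / / $    match 'a'
/ / / $    / / / $      match '/'
/ / $      / / $        match '/'
/ $        / $          match '/'
$          $            accept

The string is accepted.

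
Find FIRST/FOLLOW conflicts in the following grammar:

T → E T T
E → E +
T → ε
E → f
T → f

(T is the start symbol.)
Nullable non-terminals: T.
FIRST sets used below: FIRST(E) = { 'f' }

T: nullable alternative(s) T → ε; FOLLOW(T) = { $, 'f' }
  T → E T T: FIRST \ {ε} = { 'f' } — overlaps FOLLOW(T) on { 'f' }: CONFLICT
  T → ε: FIRST \ {ε} = { } — this is the only nullable alternative, skip
  T → f: FIRST \ {ε} = { 'f' } — overlaps FOLLOW(T) on { 'f' }: CONFLICT

E has no nullable alternative, so no FIRST/FOLLOW check is needed there.

So the grammar has 2 FIRST/FOLLOW conflicts (marked CONFLICT above).

Answer: Yes. T → E T T with FOLLOW(T) on { 'f' }; T → f with FOLLOW(T) on { 'f' }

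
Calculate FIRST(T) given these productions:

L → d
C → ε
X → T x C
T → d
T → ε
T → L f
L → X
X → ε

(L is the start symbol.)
{ 'd', 'f', 'x', ε }

To compute FIRST(T), examine every production with T on the left-hand side, reading each right-hand side left to right until a non-nullable symbol is reached.

FIRST sets of the other non-terminals involved (by the same procedure, iterated to a fixed point):
  FIRST(L) = { 'd', 'f', 'x', ε }

From T → d:
  - d is a terminal: add 'd' and stop
From T → ε:
  - ε-production, so ε ∈ FIRST(T)
From T → L f:
  - L is a non-terminal: add FIRST(L) \ {ε} = { 'd', 'f', 'x' }
    L is nullable, so continue to the next symbol
  - f is a terminal: add 'f' and stop

Collecting: FIRST(T) = { 'd', 'f', 'x', ε }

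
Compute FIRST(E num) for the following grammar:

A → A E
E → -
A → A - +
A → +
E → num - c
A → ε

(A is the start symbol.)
FIRST sets of the non-terminals involved (from the grammar, by fixed-point iteration):
  FIRST(E) = { '-', 'num' }

To compute FIRST(E num), process the symbols left to right:
Symbol E is a non-terminal. Add FIRST(E) \ {ε} = { '-', 'num' }
E is not nullable (ε ∉ FIRST(E)), so stop here.
FIRST(E num) = { '-', 'num' }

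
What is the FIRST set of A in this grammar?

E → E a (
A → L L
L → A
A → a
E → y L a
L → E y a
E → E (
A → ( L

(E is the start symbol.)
{ '(', 'a', 'y' }

To compute FIRST(A), examine every production with A on the left-hand side, reading each right-hand side left to right until a non-nullable symbol is reached.

FIRST sets of the other non-terminals involved (by the same procedure, iterated to a fixed point):
  FIRST(L) = { '(', 'a', 'y' }

From A → L L:
  - L is a non-terminal: add FIRST(L) \ {ε} = { '(', 'a', 'y' }
    L is not nullable, so stop
From A → a:
  - a is a terminal: add 'a' and stop
From A → ( L:
  - '(' is a terminal: add '(' and stop

Collecting: FIRST(A) = { '(', 'a', 'y' }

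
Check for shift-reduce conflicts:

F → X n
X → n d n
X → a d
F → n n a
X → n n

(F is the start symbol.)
Yes — I6: [X → n n .] vs [F → n n . a]

A shift-reduce conflict occurs when an LR(0) state has both:
  - a complete (reduce) item [A → α .] (dot at the end), and
  - a shift item [B → β . c γ] (dot before a terminal).

Augment with F' → F and build the canonical LR(0) collection (I0 = CLOSURE({[F' → . F]}), then GOTO on every symbol after a dot until no new states appear). It has 11 states:
  I0: { [F → . X n], [F → . n n a], [F' → . F], [X → . a d], [X → . n d n], [X → . n n] }  — shift
  I1: { [F' → F .] }  — accept
  I2: { [F → X . n] }  — shift
  I3: { [X → a . d] }  — shift
  I4: { [F → n . n a], [X → n . d n], [X → n . n] }  — shift
  I5: { [X → n d . n] }  — shift
  I6: { [F → n n . a], [X → n n .] }  — shift, reduce
  I7: { [F → n n a .] }  — reduce
  I8: { [X → n d n .] }  — reduce
  I9: { [X → a d .] }  — reduce
  I10: { [F → X n .] }  — reduce

I6 contains reduce item [X → n n .] and shift item [F → n n . a] — shift-reduce conflict.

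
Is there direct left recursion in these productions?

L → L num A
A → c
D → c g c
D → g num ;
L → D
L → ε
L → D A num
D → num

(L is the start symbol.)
Direct left recursion occurs when N → N α for some non-terminal N (the right-hand side begins with the left-hand side itself).

L → L num A: LEFT RECURSIVE (starts with L)
A → c: starts with c
D → c g c: starts with c
D → g num ;: starts with g
L → D: starts with D
L → ε: starts with ε
L → D A num: starts with D
D → num: starts with num

The grammar has direct left recursion on: L.

Answer: Yes, L is left-recursive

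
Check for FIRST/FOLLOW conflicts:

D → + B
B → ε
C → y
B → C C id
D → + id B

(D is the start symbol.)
No FIRST/FOLLOW conflicts.

A FIRST/FOLLOW conflict occurs when a non-terminal N has a nullable alternative N → β (β ⇒* ε) and another alternative N → α with FIRST(α) ∩ FOLLOW(N) ≠ ∅: on such a lookahead the parser cannot decide between expanding α and letting N vanish via β.

Nullable non-terminals: B.
FIRST sets used below: FIRST(C) = { 'y' }

B: nullable alternative(s) B → ε; FOLLOW(B) = { $ }
  B → ε: FIRST \ {ε} = { } — this is the only nullable alternative, skip
  B → C C id: FIRST \ {ε} = { 'y' } — disjoint from FOLLOW(B)

C, D have no nullable alternative, so no FIRST/FOLLOW check is needed there.

No FIRST/FOLLOW conflicts found.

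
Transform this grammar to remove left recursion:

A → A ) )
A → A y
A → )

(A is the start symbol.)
A is directly left-recursive. The standard transformation for
  A → A α₁ | ... | A α_m | β₁ | ... | β_n
is
  A  → β₁ A' | ... | β_n A'
  A' → α₁ A' | ... | α_m A' | ε

A → ) becomes A → ) A'
A → A ) ) becomes A' → ) ) A'
A → A y becomes A' → y A'
Add A' → ε

Resulting grammar:
A → ) A'
A' → ) ) A'
A' → y A'
A' → ε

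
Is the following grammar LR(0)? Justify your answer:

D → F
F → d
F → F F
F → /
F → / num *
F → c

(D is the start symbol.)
Augment with D' → D and build the canonical LR(0) collection (I0 = CLOSURE({[D' → . D]}), then GOTO on every symbol after a dot until no new states appear). It has 9 states:
  I0: { [D → . F], [D' → . D], [F → . / num *], [F → . /], [F → . F F], [F → . c], [F → . d] }  — shift
  I1: { [F → / . num *], [F → / .] }  — shift, reduce
  I2: { [D' → D .] }  — accept
  I3: { [D → F .], [F → . / num *], [F → . /], [F → . F F], [F → . c], [F → . d], [F → F . F] }  — shift, reduce
  I4: { [F → c .] }  — reduce
  I5: { [F → d .] }  — reduce
  I6: { [F → . / num *], [F → . /], [F → . F F], [F → . c], [F → . d], [F → F . F], [F → F F .] }  — shift, reduce
  I7: { [F → / num . *] }  — shift
  I8: { [F → / num * .] }  — reduce

Conflict in state I1:
  Shift-reduce conflict between [F → / .] and [F → / . num *]
So the grammar is NOT LR(0).

Answer: No. Shift-reduce conflict between [F → / .] and [F → / . num *]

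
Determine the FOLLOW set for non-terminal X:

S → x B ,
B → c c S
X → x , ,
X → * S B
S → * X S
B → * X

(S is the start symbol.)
{ '*', ',', 'x' }

In S → * X S: X is followed by S, add FIRST(S) \ {ε} = { '*', 'x' }
In B → * X: X is at the end, add FOLLOW(B)

The FOLLOW sets referred to above (computed the same way, to a fixed point):
  FOLLOW(B) = { '*', ',', 'x' }

Taking the union: FOLLOW(X) = { '*', ',', 'x' }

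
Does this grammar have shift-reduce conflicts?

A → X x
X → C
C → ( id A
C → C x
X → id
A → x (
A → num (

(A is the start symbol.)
Yes — I3: [X → C .] vs [C → C . x]

A shift-reduce conflict occurs when an LR(0) state has both:
  - a complete (reduce) item [A → α .] (dot at the end), and
  - a shift item [B → β . c γ] (dot before a terminal).

Augment with A' → A and build the canonical LR(0) collection (I0 = CLOSURE({[A' → . A]}), then GOTO on every symbol after a dot until no new states appear). It has 14 states:
  I0: { [A → . X x], [A → . num (], [A → . x (], [A' → . A], [C → . ( id A], [C → . C x], [X → . C], [X → . id] }  — shift
  I1: { [C → ( . id A] }  — shift
  I2: { [A' → A .] }  — accept
  I3: { [C → C . x], [X → C .] }  — shift, reduce
  I4: { [A → X . x] }  — shift
  I5: { [X → id .] }  — reduce
  I6: { [A → num . (] }  — shift
  I7: { [A → x . (] }  — shift
  I8: { [A → x ( .] }  — reduce
  I9: { [A → num ( .] }  — reduce
  I10: { [A → X x .] }  — reduce
  I11: { [C → C x .] }  — reduce
  I12: { [A → . X x], [A → . num (], [A → . x (], [C → ( id . A], [C → . ( id A], [C → . C x], [X → . C], [X → . id] }  — shift
  I13: { [C → ( id A .] }  — reduce

I3 contains reduce item [X → C .] and shift item [C → C . x] — shift-reduce conflict.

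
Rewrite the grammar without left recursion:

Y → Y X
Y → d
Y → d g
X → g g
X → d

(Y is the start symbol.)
Y is directly left-recursive. The standard transformation for
  A → A α₁ | ... | A α_m | β₁ | ... | β_n
is
  A  → β₁ A' | ... | β_n A'
  A' → α₁ A' | ... | α_m A' | ε

Y → d becomes Y → d Y'
Y → d g becomes Y → d g Y'
Y → Y X becomes Y' → X Y'
Add Y' → ε

Productions for other non-terminals are unchanged:
  X → g g
  X → d

Resulting grammar:
Y → d Y'
Y → d g Y'
Y' → X Y'
Y' → ε
X → g g
X → d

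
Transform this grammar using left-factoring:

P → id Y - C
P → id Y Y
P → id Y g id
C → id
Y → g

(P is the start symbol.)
Left-factoring transforms A → αβ₁ | αβ₂ into A → αA' and A' → β₁ | β₂
(α is the longest common prefix among the alternatives). Repeat until
no nonterminal has two alternatives with a common prefix.

Round 1: P has alternatives sharing prefix 'id Y'. Introduce P': P → id Y P'
  Add: P' → - C
  Add: P' → Y
  Add: P' → g id

No remaining common prefixes — done.

Resulting grammar:
P → id Y P'
P' → - C
P' → Y
P' → g id
C → id
Y → g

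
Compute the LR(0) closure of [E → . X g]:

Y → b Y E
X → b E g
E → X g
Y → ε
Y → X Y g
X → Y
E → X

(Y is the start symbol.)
{ [E → . X g], [X → . Y], [X → . b E g], [Y → . X Y g], [Y → . b Y E], [Y → .] }

To compute CLOSURE, for each item [A → α.Bβ] where B is a non-terminal, add [B → .γ] for all productions B → γ; repeat for the newly added items until nothing changes.

Start with: [E → . X g]
  [E → . X g] has the dot before X: add [X → . b E g], [X → . Y]
  [X → . Y] has the dot before Y: add [Y → . b Y E], [Y → .], [Y → . X Y g]
No further items can be added.

CLOSURE = { [E → . X g], [X → . Y], [X → . b E g], [Y → . X Y g], [Y → . b Y E], [Y → .] }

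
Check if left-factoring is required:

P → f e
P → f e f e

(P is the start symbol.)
Left-factoring is needed when two productions for the same non-terminal
share a common prefix on the right-hand side.

Productions for P:
  P → f e
  P → f e f e

Found common prefix 'f e' in productions for P

Answer: Yes, P has productions with common prefix 'f e'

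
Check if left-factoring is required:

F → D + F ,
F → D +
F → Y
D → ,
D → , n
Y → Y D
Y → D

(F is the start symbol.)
Yes, F has productions with common prefix 'D +'; D has productions with common prefix ','

Left-factoring is needed when two productions for the same non-terminal
share a common prefix on the right-hand side.

Productions for F:
  F → D + F ,
  F → D +
  F → Y
Productions for D:
  D → ,
  D → , n
Productions for Y:
  Y → Y D
  Y → D

Found common prefix 'D +' in productions for F
Found common prefix ',' in productions for D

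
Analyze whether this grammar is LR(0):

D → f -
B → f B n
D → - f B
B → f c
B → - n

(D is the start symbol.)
Yes, the grammar is LR(0)

A grammar is LR(0) if no state in the canonical LR(0) collection has:
  - both a shift item (dot before a terminal) and a complete item (shift-reduce conflict), or
  - two or more complete items (reduce-reduce conflict; the accept item [D' → D .] counts as a complete item here).

Augment with D' → D and build the canonical LR(0) collection (I0 = CLOSURE({[D' → . D]}), then GOTO on every symbol after a dot until no new states appear). It has 13 states:
  I0: { [D → . - f B], [D → . f -], [D' → . D] }  — shift
  I1: { [D → - . f B] }  — shift
  I2: { [D' → D .] }  — accept
  I3: { [D → f . -] }  — shift
  I4: { [D → f - .] }  — reduce
  I5: { [B → . - n], [B → . f B n], [B → . f c], [D → - f . B] }  — shift
  I6: { [B → - . n] }  — shift
  I7: { [D → - f B .] }  — reduce
  I8: { [B → . - n], [B → . f B n], [B → . f c], [B → f . B n], [B → f . c] }  — shift
  I9: { [B → f B . n] }  — shift
  I10: { [B → f c .] }  — reduce
  I11: { [B → f B n .] }  — reduce
  I12: { [B → - n .] }  — reduce

Every state is either a pure shift/goto state or contains exactly one complete item and nothing to shift — no conflicts. The grammar is LR(0).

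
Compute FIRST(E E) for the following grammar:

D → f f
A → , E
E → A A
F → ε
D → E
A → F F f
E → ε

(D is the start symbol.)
FIRST sets of the non-terminals involved (from the grammar, by fixed-point iteration):
  FIRST(E) = { ',', 'f', ε }

To compute FIRST(E E), process the symbols left to right:
Symbol E is a non-terminal. Add FIRST(E) \ {ε} = { ',', 'f' }
E is nullable (ε ∈ FIRST(E)), continue to the next symbol.
Symbol E is a non-terminal. Add FIRST(E) \ {ε} = { ',', 'f' }
E is nullable (ε ∈ FIRST(E)), continue to the next symbol.
All symbols are nullable, so ε is in the result.
FIRST(E E) = { ',', 'f', ε }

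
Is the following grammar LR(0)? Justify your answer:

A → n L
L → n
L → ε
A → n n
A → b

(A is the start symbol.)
A grammar is LR(0) if no state in the canonical LR(0) collection has:
  - both a shift item (dot before a terminal) and a complete item (shift-reduce conflict), or
  - two or more complete items (reduce-reduce conflict; the accept item [A' → A .] counts as a complete item here).

Augment with A' → A and build the canonical LR(0) collection (I0 = CLOSURE({[A' → . A]}), then GOTO on every symbol after a dot until no new states appear). It has 6 states:
  I0: { [A → . b], [A → . n L], [A → . n n], [A' → . A] }  — shift
  I1: { [A' → A .] }  — accept
  I2: { [A → b .] }  — reduce
  I3: { [A → n . L], [A → n . n], [L → . n], [L → .] }  — shift, reduce
  I4: { [A → n L .] }  — reduce
  I5: { [A → n n .], [L → n .] }  — 2 reduces

Conflict in state I3:
  Shift-reduce conflict between [L → .] and [A → n . n]
So the grammar is NOT LR(0).

Answer: No. Shift-reduce conflict between [L → .] and [A → n . n]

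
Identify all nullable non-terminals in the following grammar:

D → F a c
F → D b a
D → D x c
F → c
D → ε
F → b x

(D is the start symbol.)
{ 'D' }

ε-productions: D → ε
So D is immediately nullable.
No further non-terminal can be added: every production for the remaining non-terminals contains a terminal or a non-nullable non-terminal.
Nullable = { 'D' }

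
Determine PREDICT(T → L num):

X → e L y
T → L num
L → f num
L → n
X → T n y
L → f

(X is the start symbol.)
{ 'f', 'n' }

PREDICT(T → L num) = (FIRST(RHS) \ {ε}) ∪ (FOLLOW(T) if ε ∈ FIRST(RHS), i.e. RHS ⇒* ε)
FIRST(L) = { 'f', 'n' }
FIRST(L num) = { 'f', 'n' }
ε ∉ FIRST(L num), so FOLLOW(T) is not added.
PREDICT(T → L num) = { 'f', 'n' }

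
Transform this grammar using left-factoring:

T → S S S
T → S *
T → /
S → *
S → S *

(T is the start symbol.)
T → S T'
T' → S S
T' → *
T → /
S → *
S → S *

Left-factoring transforms A → αβ₁ | αβ₂ into A → αA' and A' → β₁ | β₂
(α is the longest common prefix among the alternatives). Repeat until
no nonterminal has two alternatives with a common prefix.

Round 1: T has alternatives sharing prefix 'S'. Introduce T': T → S T'
  Add: T' → S S
  Add: T' → *

No remaining common prefixes — done.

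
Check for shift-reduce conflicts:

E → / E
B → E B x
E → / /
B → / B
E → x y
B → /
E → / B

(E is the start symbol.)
Augment with E' → E and build the canonical LR(0) collection (I0 = CLOSURE({[E' → . E]}), then GOTO on every symbol after a dot until no new states appear). It has 13 states:
  I0: { [E → . / /], [E → . / B], [E → . / E], [E → . x y], [E' → . E] }  — shift
  I1: { [B → . / B], [B → . /], [B → . E B x], [E → . / /], [E → . / B], [E → . / E], [E → . x y], [E → / . /], [E → / . B], [E → / . E] }  — shift
  I2: { [E' → E .] }  — accept
  I3: { [E → x . y] }  — shift
  I4: { [E → x y .] }  — reduce
  I5: { [B → . / B], [B → . /], [B → . E B x], [B → / . B], [B → / .], [E → . / /], [E → . / B], [E → . / E], [E → . x y], [E → / . /], [E → / . B], [E → / . E], [E → / / .] }  — shift, 2 reduces
  I6: { [E → / B .] }  — reduce
  I7: { [B → . / B], [B → . /], [B → . E B x], [B → E . B x], [E → . / /], [E → . / B], [E → . / E], [E → . x y], [E → / E .] }  — shift, reduce
  I8: { [B → . / B], [B → . /], [B → . E B x], [B → / . B], [B → / .], [E → . / /], [E → . / B], [E → . / E], [E → . x y], [E → / . /], [E → / . B], [E → / . E] }  — shift, reduce
  I9: { [B → E B . x] }  — shift
  I10: { [B → . / B], [B → . /], [B → . E B x], [B → E . B x], [E → . / /], [E → . / B], [E → . / E], [E → . x y] }  — shift
  I11: { [B → E B x .] }  — reduce
  I12: { [B → / B .], [E → / B .] }  — 2 reduces

I5 contains reduce items [B → / .], [E → / / .] and shift items [B → . /], [B → . / B], [E → . / /], [E → / . /], [E → . / B], [E → . / E], [E → . x y] — shift-reduce conflict.
I7 contains reduce item [E → / E .] and shift items [B → . /], [B → . / B], [E → . / /], [E → . / B], [E → . / E], [E → . x y] — shift-reduce conflict.
I8 contains reduce item [B → / .] and shift items [B → . /], [B → . / B], [E → . / /], [E → / . /], [E → . / B], [E → . / E], [E → . x y] — shift-reduce conflict.

Answer: Yes — I5: [B → / .] vs [B → . /]; I7: [E → / E .] vs [B → . /]; I8: [B → / .] vs [B → . /]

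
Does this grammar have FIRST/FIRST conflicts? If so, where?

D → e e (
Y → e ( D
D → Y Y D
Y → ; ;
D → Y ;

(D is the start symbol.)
A FIRST/FIRST conflict occurs when two productions N → α and N → β for the same non-terminal have FIRST(α) ∩ FIRST(β) ≠ ∅ (with ε ∈ FIRST of a nullable right-hand side, so two nullable alternatives also conflict).

FIRST sets of the non-terminals at (or reachable through a nullable prefix from) the front of some alternative:
  FIRST(Y) = { ';', 'e' }

Productions for D:
  D → e e (: FIRST = { 'e' }
  D → Y Y D: FIRST = { ';', 'e' }
  D → Y ;: FIRST = { ';', 'e' }
Productions for Y:
  Y → e ( D: FIRST = { 'e' }
  Y → ; ;: FIRST = { ';' }

Conflict for D: D → e e ( and D → Y Y D
  Overlap: { 'e' }
Conflict for D: D → e e ( and D → Y ;
  Overlap: { 'e' }
Conflict for D: D → Y Y D and D → Y ;
  Overlap: { ';', 'e' }

Answer: Yes. D → e e '(' / D → Y Y D on { 'e' }; D → e e '(' / D → Y ';' on { 'e' }; D → Y Y D / D → Y ';' on { ';', 'e' }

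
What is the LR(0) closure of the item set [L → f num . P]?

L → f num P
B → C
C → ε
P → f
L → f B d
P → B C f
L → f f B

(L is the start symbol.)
{ [B → . C], [C → .], [L → f num . P], [P → . B C f], [P → . f] }

To compute CLOSURE, for each item [A → α.Bβ] where B is a non-terminal, add [B → .γ] for all productions B → γ; repeat for the newly added items until nothing changes.

Start with: [L → f num . P]
  [L → f num . P] has the dot before P: add [P → . f], [P → . B C f]
  [P → . B C f] has the dot before B: add [B → . C]
  [B → . C] has the dot before C: add [C → .]
No further items can be added.

CLOSURE = { [B → . C], [C → .], [L → f num . P], [P → . B C f], [P → . f] }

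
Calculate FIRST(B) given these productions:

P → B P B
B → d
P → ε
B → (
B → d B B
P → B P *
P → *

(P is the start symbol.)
{ '(', 'd' }

From B → d:
  - d is a terminal: add 'd' and stop
From B → (:
  - '(' is a terminal: add '(' and stop
From B → d B B:
  - d is a terminal: add 'd' and stop

Collecting: FIRST(B) = { '(', 'd' }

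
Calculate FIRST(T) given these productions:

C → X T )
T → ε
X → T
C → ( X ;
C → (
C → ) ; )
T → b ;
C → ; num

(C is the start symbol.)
To compute FIRST(T), examine every production with T on the left-hand side, reading each right-hand side left to right until a non-nullable symbol is reached.

From T → ε:
  - ε-production, so ε ∈ FIRST(T)
From T → b ;:
  - b is a terminal: add 'b' and stop

Collecting: FIRST(T) = { 'b', ε }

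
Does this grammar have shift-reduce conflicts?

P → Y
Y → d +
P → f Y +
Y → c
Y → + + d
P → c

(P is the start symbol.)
A shift-reduce conflict occurs when an LR(0) state has both:
  - a complete (reduce) item [A → α .] (dot at the end), and
  - a shift item [B → β . c γ] (dot before a terminal).

Augment with P' → P and build the canonical LR(0) collection (I0 = CLOSURE({[P' → . P]}), then GOTO on every symbol after a dot until no new states appear). It has 13 states:
  I0: { [P → . Y], [P → . c], [P → . f Y +], [P' → . P], [Y → . + + d], [Y → . c], [Y → . d +] }  — shift
  I1: { [Y → + . + d] }  — shift
  I2: { [P' → P .] }  — accept
  I3: { [P → Y .] }  — reduce
  I4: { [P → c .], [Y → c .] }  — 2 reduces
  I5: { [Y → d . +] }  — shift
  I6: { [P → f . Y +], [Y → . + + d], [Y → . c], [Y → . d +] }  — shift
  I7: { [P → f Y . +] }  — shift
  I8: { [Y → c .] }  — reduce
  I9: { [P → f Y + .] }  — reduce
  I10: { [Y → d + .] }  — reduce
  I11: { [Y → + + . d] }  — shift
  I12: { [Y → + + d .] }  — reduce

No state contains both a complete item and a shift item.

Answer: No shift-reduce conflicts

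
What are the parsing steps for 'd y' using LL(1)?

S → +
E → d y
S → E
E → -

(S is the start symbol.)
LL(1) parsing maintains a stack (initially the start symbol over $) and the input. At each step: if the stack top is a terminal, match it against the current input token; if it is a non-terminal N, replace it with the RHS of M[N, lookahead] (the unique production whose predict set contains the lookahead).

Stack is shown with the top on the left.

Stack  Input  Action
--------------------
S $    d y $  output S → E
E $    d y $  output E → d y
d y $  d y $  match 'd'
y $    y $    match 'y'
$      $      accept

The string is accepted.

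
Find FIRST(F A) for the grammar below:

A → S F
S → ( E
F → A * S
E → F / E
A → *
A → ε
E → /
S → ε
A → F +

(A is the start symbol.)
{ '(', '*' }

FIRST sets of the non-terminals involved (from the grammar, by fixed-point iteration):
  FIRST(F) = { '(', '*' }

To compute FIRST(F A), process the symbols left to right:
Symbol F is a non-terminal. Add FIRST(F) \ {ε} = { '(', '*' }
F is not nullable (ε ∉ FIRST(F)), so stop here.
FIRST(F A) = { '(', '*' }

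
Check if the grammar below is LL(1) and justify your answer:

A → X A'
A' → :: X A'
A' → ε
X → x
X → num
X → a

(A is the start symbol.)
Yes, the grammar is LL(1).

A grammar is LL(1) if for each non-terminal N with multiple productions, the predict sets of those productions are pairwise disjoint, where PREDICT(N → α) = (FIRST(α) \ {ε}) ∪ (FOLLOW(N) if α ⇒* ε).

Relevant sets:
  FOLLOW(A') = { $ }

For A':
  PREDICT(A' → :: X A') = { '::' }
  PREDICT(A' → ε) = { $ }
For X:
  PREDICT(X → x) = { 'x' }
  PREDICT(X → num) = { 'num' }
  PREDICT(X → a) = { 'a' }
A has a single production, so nothing to check there.

All predict sets are disjoint. The grammar IS LL(1).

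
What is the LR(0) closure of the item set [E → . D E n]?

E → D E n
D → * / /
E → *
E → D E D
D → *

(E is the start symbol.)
{ [D → . * / /], [D → . *], [E → . D E n] }

Start with: [E → . D E n]
  [E → . D E n] has the dot before D: add [D → . * / /], [D → . *]
No further items can be added.

CLOSURE = { [D → . * / /], [D → . *], [E → . D E n] }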